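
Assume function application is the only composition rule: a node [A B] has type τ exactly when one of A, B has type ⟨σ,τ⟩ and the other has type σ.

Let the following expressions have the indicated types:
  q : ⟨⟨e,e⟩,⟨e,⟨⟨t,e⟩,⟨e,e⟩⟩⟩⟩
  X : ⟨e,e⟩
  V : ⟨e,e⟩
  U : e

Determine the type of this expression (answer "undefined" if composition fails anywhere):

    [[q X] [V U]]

⟨⟨t,e⟩,⟨e,e⟩⟩

At [q X], q : ⟨⟨e,e⟩,⟨e,⟨⟨t,e⟩,⟨e,e⟩⟩⟩⟩ takes X : ⟨e,e⟩, giving ⟨e,⟨⟨t,e⟩,⟨e,e⟩⟩⟩.
At [V U], V : ⟨e,e⟩ takes U : e, giving e.
At [[q X] [V U]], [q X] : ⟨e,⟨⟨t,e⟩,⟨e,e⟩⟩⟩ takes [V U] : e, giving ⟨⟨t,e⟩,⟨e,e⟩⟩.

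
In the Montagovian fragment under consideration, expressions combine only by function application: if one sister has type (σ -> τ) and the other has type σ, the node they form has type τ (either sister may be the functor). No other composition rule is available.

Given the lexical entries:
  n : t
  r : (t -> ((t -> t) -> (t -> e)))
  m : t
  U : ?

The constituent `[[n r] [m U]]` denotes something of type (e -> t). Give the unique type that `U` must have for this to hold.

(t -> (((t -> t) -> (t -> e)) -> (e -> t)))

At [[n r] [m U]] (required: (e -> t)): [n r] is ((t -> t) -> (t -> e)), which is not a function with range (e -> t); hence [m U] is the functor — type (((t -> t) -> (t -> e)) -> (e -> t)).
At [m U] (required: (((t -> t) -> (t -> e)) -> (e -> t))): m is t, which is not a function with range (((t -> t) -> (t -> e)) -> (e -> t)); hence U is the functor — type (t -> (((t -> t) -> (t -> e)) -> (e -> t))).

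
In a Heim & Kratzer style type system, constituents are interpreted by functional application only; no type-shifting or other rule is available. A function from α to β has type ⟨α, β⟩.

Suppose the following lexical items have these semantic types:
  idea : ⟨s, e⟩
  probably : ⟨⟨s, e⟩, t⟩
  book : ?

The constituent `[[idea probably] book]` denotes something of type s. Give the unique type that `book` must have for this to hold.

For [[idea probably] book] to have type s with [idea probably] of type t, book must be the function: book : ⟨t, s⟩.

⟨t, s⟩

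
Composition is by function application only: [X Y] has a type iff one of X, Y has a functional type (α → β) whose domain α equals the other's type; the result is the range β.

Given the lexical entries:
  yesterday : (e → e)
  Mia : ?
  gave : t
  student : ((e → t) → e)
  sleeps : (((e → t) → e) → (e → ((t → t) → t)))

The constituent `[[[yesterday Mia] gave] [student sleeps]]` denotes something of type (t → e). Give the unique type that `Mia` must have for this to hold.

((e → e) → (t → ((e → ((t → t) → t)) → (t → e))))

At [[[yesterday Mia] gave] [student sleeps]] (required: (t → e)): [student sleeps] is (e → ((t → t) → t)), which is not a function with range (t → e); hence [[yesterday Mia] gave] is the functor — type ((e → ((t → t) → t)) → (t → e)).
At [[yesterday Mia] gave] (required: ((e → ((t → t) → t)) → (t → e))): gave is t, which is not a function with range ((e → ((t → t) → t)) → (t → e)); hence [yesterday Mia] is the functor — type (t → ((e → ((t → t) → t)) → (t → e))).
At [yesterday Mia] (required: (t → ((e → ((t → t) → t)) → (t → e)))): yesterday is (e → e), which is not a function with range (t → ((e → ((t → t) → t)) → (t → e))); hence Mia is the functor — type ((e → e) → (t → ((e → ((t → t) → t)) → (t → e)))).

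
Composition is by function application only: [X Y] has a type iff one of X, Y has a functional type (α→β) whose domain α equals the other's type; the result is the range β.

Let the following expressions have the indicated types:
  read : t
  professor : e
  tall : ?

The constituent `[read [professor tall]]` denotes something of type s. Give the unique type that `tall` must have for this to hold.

(e→(t→s))

[read [professor tall]] is required to be s. read : t cannot yield s as functor, so [professor tall] : (t→s).
[professor tall] is required to be (t→s). professor : e cannot yield (t→s) as functor, so tall : (e→(t→s)).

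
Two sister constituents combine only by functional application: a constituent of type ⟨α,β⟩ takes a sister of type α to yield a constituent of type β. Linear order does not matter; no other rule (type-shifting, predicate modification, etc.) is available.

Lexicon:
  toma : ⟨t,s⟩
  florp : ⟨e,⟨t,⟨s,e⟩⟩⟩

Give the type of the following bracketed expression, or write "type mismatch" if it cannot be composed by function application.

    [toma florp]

[toma florp]: ⟨t,s⟩ with ⟨e,⟨t,⟨s,e⟩⟩⟩ — neither is a function whose domain matches the other; composition fails here.

type mismatch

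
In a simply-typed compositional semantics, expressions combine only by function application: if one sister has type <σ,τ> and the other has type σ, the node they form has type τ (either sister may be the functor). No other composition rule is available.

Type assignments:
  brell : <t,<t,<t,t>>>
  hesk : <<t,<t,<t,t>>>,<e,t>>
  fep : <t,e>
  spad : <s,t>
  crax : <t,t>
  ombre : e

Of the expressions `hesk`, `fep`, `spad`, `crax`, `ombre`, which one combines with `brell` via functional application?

hesk — combines: hesk : <<t,<t,<t,t>>>,<e,t>> takes brell : <t,<t,<t,t>>> as argument, giving <e,t>.
fep : <t,e> — no; brell wants t, and fep wants t.
spad : <s,t> — no; brell wants t, and spad wants s.
crax : <t,t> — no; brell wants t, and crax wants t.
ombre : e — no; brell wants t, and ombre wants nothing (atomic).

hesk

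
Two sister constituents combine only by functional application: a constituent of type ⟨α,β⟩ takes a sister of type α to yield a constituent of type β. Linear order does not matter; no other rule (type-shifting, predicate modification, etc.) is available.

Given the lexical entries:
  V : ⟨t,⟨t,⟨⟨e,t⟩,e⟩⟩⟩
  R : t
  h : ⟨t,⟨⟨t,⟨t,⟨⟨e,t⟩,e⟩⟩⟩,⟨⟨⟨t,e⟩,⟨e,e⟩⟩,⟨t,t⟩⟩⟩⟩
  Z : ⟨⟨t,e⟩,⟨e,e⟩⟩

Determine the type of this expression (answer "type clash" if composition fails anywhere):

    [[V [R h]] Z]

[R h]: ⟨t,⟨⟨t,⟨t,⟨⟨e,t⟩,e⟩⟩⟩,⟨⟨⟨t,e⟩,⟨e,e⟩⟩,⟨t,t⟩⟩⟩⟩ applied to t yields ⟨⟨t,⟨t,⟨⟨e,t⟩,e⟩⟩⟩,⟨⟨⟨t,e⟩,⟨e,e⟩⟩,⟨t,t⟩⟩⟩.
[V [R h]]: ⟨⟨t,⟨t,⟨⟨e,t⟩,e⟩⟩⟩,⟨⟨⟨t,e⟩,⟨e,e⟩⟩,⟨t,t⟩⟩⟩ applied to ⟨t,⟨t,⟨⟨e,t⟩,e⟩⟩⟩ yields ⟨⟨⟨t,e⟩,⟨e,e⟩⟩,⟨t,t⟩⟩.
[[V [R h]] Z]: ⟨⟨⟨t,e⟩,⟨e,e⟩⟩,⟨t,t⟩⟩ applied to ⟨⟨t,e⟩,⟨e,e⟩⟩ yields ⟨t,t⟩.

⟨t,t⟩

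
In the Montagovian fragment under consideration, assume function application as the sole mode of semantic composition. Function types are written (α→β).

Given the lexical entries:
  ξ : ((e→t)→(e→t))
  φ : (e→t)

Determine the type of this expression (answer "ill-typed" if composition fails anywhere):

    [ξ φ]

(e→t)

[ξ φ]: ((e→t)→(e→t)) applied to (e→t) yields (e→t).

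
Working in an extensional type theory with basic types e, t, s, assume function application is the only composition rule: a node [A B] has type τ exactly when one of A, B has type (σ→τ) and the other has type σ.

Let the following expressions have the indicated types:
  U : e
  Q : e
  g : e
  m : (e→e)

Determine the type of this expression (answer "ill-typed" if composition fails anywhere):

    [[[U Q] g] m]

[U Q]: e with e — neither is a function whose domain matches the other; composition fails here.

ill-typed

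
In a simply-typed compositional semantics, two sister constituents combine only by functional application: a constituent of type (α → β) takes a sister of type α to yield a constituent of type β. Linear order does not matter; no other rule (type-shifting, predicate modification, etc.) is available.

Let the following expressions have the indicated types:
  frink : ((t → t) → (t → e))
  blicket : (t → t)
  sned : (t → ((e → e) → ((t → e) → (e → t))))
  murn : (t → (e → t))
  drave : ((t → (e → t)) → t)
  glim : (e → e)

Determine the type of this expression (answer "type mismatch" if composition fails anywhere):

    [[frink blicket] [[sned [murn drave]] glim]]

[frink blicket]: ((t → t) → (t → e)) applied to (t → t) yields (t → e).
[murn drave]: ((t → (e → t)) → t) applied to (t → (e → t)) yields t.
[sned [murn drave]]: (t → ((e → e) → ((t → e) → (e → t)))) applied to t yields ((e → e) → ((t → e) → (e → t))).
[[sned [murn drave]] glim]: ((e → e) → ((t → e) → (e → t))) applied to (e → e) yields ((t → e) → (e → t)).
[[frink blicket] [[sned [murn drave]] glim]]: ((t → e) → (e → t)) applied to (t → e) yields (e → t).

(e → t)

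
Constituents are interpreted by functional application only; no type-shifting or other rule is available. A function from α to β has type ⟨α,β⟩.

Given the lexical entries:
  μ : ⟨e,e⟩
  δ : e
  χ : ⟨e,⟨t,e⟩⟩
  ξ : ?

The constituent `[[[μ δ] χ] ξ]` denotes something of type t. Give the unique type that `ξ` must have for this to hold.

For [[[μ δ] χ] ξ] to have type t with [[μ δ] χ] of type ⟨t,e⟩, ξ must be the function: ξ : ⟨⟨t,e⟩,t⟩.

⟨⟨t,e⟩,t⟩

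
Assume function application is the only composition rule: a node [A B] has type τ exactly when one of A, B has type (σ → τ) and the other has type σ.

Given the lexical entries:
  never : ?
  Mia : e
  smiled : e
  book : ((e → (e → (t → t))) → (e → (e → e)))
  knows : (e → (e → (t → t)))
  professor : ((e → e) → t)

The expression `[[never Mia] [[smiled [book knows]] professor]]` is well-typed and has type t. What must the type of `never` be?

(e → (t → t))

At [[never Mia] [[smiled [book knows]] professor]] (required: t): [[smiled [book knows]] professor] is t, which is not a function with range t; hence [never Mia] is the functor — type (t → t).
At [never Mia] (required: (t → t)): Mia is e, which is not a function with range (t → t); hence never is the functor — type (e → (t → t)).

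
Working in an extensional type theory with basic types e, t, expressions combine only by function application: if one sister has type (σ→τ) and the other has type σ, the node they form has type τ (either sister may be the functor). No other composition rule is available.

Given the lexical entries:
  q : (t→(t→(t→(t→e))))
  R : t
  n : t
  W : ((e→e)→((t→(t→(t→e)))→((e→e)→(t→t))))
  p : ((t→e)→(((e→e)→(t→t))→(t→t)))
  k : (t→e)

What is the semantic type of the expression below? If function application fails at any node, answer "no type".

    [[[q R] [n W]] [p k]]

[q R]: (t→(t→(t→(t→e)))) applied to t yields (t→(t→(t→e))).
[n W]: t with ((e→e)→((t→(t→(t→e)))→((e→e)→(t→t)))) — neither is a function whose domain matches the other; composition fails here.

no type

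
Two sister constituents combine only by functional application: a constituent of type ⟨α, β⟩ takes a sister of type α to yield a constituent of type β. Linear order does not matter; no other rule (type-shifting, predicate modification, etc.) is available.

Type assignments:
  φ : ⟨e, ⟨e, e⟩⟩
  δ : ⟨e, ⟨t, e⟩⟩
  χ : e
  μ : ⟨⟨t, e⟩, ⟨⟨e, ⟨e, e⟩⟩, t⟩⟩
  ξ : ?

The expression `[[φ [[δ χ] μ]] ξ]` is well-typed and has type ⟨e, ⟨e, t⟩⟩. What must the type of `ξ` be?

⟨t, ⟨e, ⟨e, t⟩⟩⟩

[[φ [[δ χ] μ]] ξ] is required to be ⟨e, ⟨e, t⟩⟩. [φ [[δ χ] μ]] : t cannot yield ⟨e, ⟨e, t⟩⟩ as functor, so ξ : ⟨t, ⟨e, ⟨e, t⟩⟩⟩.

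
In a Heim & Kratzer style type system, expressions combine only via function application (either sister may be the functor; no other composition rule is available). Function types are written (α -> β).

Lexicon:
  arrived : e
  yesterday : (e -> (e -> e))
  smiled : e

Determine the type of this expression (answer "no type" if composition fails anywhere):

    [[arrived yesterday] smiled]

[arrived yesterday]: (e -> (e -> e)) applied to e yields (e -> e).
[[arrived yesterday] smiled]: (e -> e) applied to e yields e.

e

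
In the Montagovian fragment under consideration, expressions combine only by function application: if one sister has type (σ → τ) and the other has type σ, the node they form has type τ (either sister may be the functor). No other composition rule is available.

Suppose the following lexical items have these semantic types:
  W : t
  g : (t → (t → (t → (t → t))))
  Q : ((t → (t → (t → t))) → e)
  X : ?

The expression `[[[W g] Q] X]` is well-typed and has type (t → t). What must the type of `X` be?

(e → (t → t))

At [[[W g] Q] X] (required: (t → t)): [[W g] Q] is e, which is not a function with range (t → t); hence X is the functor — type (e → (t → t)).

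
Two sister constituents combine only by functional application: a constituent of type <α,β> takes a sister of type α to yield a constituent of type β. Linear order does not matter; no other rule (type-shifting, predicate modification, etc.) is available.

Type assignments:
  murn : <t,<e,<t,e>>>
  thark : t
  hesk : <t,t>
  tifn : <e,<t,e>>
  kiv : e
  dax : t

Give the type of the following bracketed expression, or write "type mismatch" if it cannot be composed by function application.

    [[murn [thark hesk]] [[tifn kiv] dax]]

<t,e>

[thark hesk]: hesk is <t,t>, thark is t; result t.
[murn [thark hesk]]: murn is <t,<e,<t,e>>>, [thark hesk] is t; result <e,<t,e>>.
[tifn kiv]: tifn is <e,<t,e>>, kiv is e; result <t,e>.
[[tifn kiv] dax]: [tifn kiv] is <t,e>, dax is t; result e.
[[murn [thark hesk]] [[tifn kiv] dax]]: [murn [thark hesk]] is <e,<t,e>>, [[tifn kiv] dax] is e; result <t,e>.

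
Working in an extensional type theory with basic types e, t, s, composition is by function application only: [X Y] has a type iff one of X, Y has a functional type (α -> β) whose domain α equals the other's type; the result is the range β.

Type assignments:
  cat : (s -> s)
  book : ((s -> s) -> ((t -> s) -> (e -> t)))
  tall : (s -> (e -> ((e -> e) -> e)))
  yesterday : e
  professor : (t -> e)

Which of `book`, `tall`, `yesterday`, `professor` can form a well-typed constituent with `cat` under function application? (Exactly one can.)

book — combines: book : ((s -> s) -> ((t -> s) -> (e -> t))) takes cat : (s -> s) as argument, giving ((t -> s) -> (e -> t)).
tall : (s -> (e -> ((e -> e) -> e))) — cat needs s; tall needs s; neither fits.
yesterday : e — cat needs s; yesterday needs nothing (atomic); neither fits.
professor : (t -> e) — cat needs s; professor needs t; neither fits.

book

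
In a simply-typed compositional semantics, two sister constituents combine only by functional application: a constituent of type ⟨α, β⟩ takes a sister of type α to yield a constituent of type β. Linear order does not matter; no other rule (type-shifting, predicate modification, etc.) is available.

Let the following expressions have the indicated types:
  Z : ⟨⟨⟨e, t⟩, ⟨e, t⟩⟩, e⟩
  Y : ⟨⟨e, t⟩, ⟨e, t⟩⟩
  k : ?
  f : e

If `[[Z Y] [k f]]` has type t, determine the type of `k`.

⟨e, ⟨e, t⟩⟩

[[Z Y] [k f]] is required to be t. [Z Y] : e cannot yield t as functor, so [k f] : ⟨e, t⟩.
[k f] is required to be ⟨e, t⟩. f : e cannot yield ⟨e, t⟩ as functor, so k : ⟨e, ⟨e, t⟩⟩.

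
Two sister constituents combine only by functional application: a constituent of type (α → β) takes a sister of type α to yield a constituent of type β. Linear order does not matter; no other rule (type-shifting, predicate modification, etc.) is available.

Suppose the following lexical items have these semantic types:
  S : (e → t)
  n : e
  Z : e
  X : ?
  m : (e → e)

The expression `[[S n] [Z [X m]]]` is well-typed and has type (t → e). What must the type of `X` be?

For [[S n] [Z [X m]]] to have type (t → e) with [S n] of type t, [Z [X m]] must be the function: [Z [X m]] : (t → (t → e)).
For [Z [X m]] to have type (t → (t → e)) with Z of type e, [X m] must be the function: [X m] : (e → (t → (t → e))).
For [X m] to have type (e → (t → (t → e))) with m of type (e → e), X must be the function: X : ((e → e) → (e → (t → (t → e)))).

((e → e) → (e → (t → (t → e))))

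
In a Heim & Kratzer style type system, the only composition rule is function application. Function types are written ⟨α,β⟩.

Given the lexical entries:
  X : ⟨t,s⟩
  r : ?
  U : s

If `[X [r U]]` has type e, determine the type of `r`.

⟨s,⟨⟨t,s⟩,e⟩⟩

At [X [r U]] (required: e): X is ⟨t,s⟩, which is not a function with range e; hence [r U] is the functor — type ⟨⟨t,s⟩,e⟩.
At [r U] (required: ⟨⟨t,s⟩,e⟩): U is s, which is not a function with range ⟨⟨t,s⟩,e⟩; hence r is the functor — type ⟨s,⟨⟨t,s⟩,e⟩⟩.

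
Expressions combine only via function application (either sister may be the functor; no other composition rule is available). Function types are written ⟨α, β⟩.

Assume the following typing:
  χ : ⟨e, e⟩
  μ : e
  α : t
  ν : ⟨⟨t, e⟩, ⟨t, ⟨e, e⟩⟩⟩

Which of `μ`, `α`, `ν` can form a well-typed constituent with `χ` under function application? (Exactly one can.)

μ — combines: χ : ⟨e, e⟩ takes μ : e as argument, giving e.
α : t — does not combine with χ.
ν : ⟨⟨t, e⟩, ⟨t, ⟨e, e⟩⟩⟩ — does not combine with χ.

μ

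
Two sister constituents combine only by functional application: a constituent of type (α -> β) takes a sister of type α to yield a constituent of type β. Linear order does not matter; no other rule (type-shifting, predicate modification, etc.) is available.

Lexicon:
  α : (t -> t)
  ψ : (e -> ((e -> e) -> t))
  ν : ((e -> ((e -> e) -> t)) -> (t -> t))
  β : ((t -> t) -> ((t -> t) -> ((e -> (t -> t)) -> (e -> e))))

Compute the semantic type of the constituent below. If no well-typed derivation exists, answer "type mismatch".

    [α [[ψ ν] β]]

[ψ ν]: ((e -> ((e -> e) -> t)) -> (t -> t)) applied to (e -> ((e -> e) -> t)) yields (t -> t).
[[ψ ν] β]: ((t -> t) -> ((t -> t) -> ((e -> (t -> t)) -> (e -> e)))) applied to (t -> t) yields ((t -> t) -> ((e -> (t -> t)) -> (e -> e))).
[α [[ψ ν] β]]: ((t -> t) -> ((e -> (t -> t)) -> (e -> e))) applied to (t -> t) yields ((e -> (t -> t)) -> (e -> e)).

((e -> (t -> t)) -> (e -> e))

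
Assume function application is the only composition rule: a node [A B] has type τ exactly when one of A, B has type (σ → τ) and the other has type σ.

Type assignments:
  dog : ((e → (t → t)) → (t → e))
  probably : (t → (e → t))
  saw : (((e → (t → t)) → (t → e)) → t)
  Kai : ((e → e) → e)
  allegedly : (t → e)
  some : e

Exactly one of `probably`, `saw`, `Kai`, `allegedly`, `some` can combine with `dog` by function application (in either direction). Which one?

saw

probably : (t → (e → t)) — neither side's domain matches the other.
saw — combines: saw : (((e → (t → t)) → (t → e)) → t) takes dog : ((e → (t → t)) → (t → e)) as argument, giving t.
Kai : ((e → e) → e) — neither side's domain matches the other.
allegedly : (t → e) — neither side's domain matches the other.
some : e — neither side's domain matches the other.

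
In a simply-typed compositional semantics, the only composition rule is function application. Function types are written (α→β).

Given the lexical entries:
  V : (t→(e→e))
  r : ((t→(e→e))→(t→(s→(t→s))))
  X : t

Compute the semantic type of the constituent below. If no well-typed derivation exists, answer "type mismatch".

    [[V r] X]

[V r]: r is ((t→(e→e))→(t→(s→(t→s)))), V is (t→(e→e)); result (t→(s→(t→s))).
[[V r] X]: [V r] is (t→(s→(t→s))), X is t; result (s→(t→s)).

(s→(t→s))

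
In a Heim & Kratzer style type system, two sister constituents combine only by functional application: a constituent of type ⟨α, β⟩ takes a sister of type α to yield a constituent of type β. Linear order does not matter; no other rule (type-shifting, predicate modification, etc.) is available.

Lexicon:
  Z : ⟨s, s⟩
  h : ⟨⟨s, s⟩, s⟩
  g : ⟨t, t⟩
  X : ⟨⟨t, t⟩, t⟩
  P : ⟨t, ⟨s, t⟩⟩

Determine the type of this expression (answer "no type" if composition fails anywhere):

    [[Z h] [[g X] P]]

[Z h]: ⟨⟨s, s⟩, s⟩ applied to ⟨s, s⟩ yields s.
[g X]: ⟨⟨t, t⟩, t⟩ applied to ⟨t, t⟩ yields t.
[[g X] P]: ⟨t, ⟨s, t⟩⟩ applied to t yields ⟨s, t⟩.
[[Z h] [[g X] P]]: ⟨s, t⟩ applied to s yields t.

t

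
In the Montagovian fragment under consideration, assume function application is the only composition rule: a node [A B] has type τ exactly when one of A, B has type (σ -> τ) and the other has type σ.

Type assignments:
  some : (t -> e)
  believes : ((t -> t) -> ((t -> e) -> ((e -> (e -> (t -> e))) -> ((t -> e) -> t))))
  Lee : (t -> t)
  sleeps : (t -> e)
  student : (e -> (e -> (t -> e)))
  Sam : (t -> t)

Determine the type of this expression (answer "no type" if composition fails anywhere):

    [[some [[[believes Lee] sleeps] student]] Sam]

t

[believes Lee]: ((t -> t) -> ((t -> e) -> ((e -> (e -> (t -> e))) -> ((t -> e) -> t)))) applied to (t -> t) yields ((t -> e) -> ((e -> (e -> (t -> e))) -> ((t -> e) -> t))).
[[believes Lee] sleeps]: ((t -> e) -> ((e -> (e -> (t -> e))) -> ((t -> e) -> t))) applied to (t -> e) yields ((e -> (e -> (t -> e))) -> ((t -> e) -> t)).
[[[believes Lee] sleeps] student]: ((e -> (e -> (t -> e))) -> ((t -> e) -> t)) applied to (e -> (e -> (t -> e))) yields ((t -> e) -> t).
[some [[[believes Lee] sleeps] student]]: ((t -> e) -> t) applied to (t -> e) yields t.
[[some [[[believes Lee] sleeps] student]] Sam]: (t -> t) applied to t yields t.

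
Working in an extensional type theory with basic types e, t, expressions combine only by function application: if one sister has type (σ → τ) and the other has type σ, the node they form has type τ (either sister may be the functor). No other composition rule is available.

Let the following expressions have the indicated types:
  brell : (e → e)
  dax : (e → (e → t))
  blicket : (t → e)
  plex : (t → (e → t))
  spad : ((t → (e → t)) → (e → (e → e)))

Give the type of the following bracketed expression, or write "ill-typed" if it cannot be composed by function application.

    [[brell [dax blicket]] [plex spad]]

ill-typed

[dax blicket]: (e → (e → t)) and (t → e) cannot combine by function application — type clash.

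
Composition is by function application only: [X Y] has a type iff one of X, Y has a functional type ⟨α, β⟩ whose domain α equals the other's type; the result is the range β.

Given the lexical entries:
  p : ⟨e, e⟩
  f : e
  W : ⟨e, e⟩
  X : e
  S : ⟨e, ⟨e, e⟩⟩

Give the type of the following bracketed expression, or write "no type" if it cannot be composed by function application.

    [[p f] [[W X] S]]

e

[p f] — p of type ⟨e, e⟩ combines with f of type e: type e.
[W X] — W of type ⟨e, e⟩ combines with X of type e: type e.
[[W X] S] — S of type ⟨e, ⟨e, e⟩⟩ combines with [W X] of type e: type ⟨e, e⟩.
[[p f] [[W X] S]] — [[W X] S] of type ⟨e, e⟩ combines with [p f] of type e: type e.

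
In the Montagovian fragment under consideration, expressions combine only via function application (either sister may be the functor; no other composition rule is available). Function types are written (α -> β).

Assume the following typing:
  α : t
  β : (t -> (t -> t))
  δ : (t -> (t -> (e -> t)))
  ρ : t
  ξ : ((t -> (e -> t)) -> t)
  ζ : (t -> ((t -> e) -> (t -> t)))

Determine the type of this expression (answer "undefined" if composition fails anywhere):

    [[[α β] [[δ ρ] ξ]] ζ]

[α β]: (t -> (t -> t)) applied to t yields (t -> t).
[δ ρ]: (t -> (t -> (e -> t))) applied to t yields (t -> (e -> t)).
[[δ ρ] ξ]: ((t -> (e -> t)) -> t) applied to (t -> (e -> t)) yields t.
[[α β] [[δ ρ] ξ]]: (t -> t) applied to t yields t.
[[[α β] [[δ ρ] ξ]] ζ]: (t -> ((t -> e) -> (t -> t))) applied to t yields ((t -> e) -> (t -> t)).

((t -> e) -> (t -> t))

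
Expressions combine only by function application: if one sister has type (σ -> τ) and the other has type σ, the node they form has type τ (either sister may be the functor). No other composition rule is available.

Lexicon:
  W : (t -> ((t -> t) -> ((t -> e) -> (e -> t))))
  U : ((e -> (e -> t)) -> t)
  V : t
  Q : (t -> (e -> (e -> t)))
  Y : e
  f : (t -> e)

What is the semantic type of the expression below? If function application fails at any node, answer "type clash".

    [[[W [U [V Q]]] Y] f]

[V Q] — Q of type (t -> (e -> (e -> t))) combines with V of type t: type (e -> (e -> t)).
[U [V Q]] — U of type ((e -> (e -> t)) -> t) combines with [V Q] of type (e -> (e -> t)): type t.
[W [U [V Q]]] — W of type (t -> ((t -> t) -> ((t -> e) -> (e -> t)))) combines with [U [V Q]] of type t: type ((t -> t) -> ((t -> e) -> (e -> t))).
At [[W [U [V Q]]] Y]: neither ((t -> t) -> ((t -> e) -> (e -> t))) nor e can take the other as argument; the node is ill-typed.

type clash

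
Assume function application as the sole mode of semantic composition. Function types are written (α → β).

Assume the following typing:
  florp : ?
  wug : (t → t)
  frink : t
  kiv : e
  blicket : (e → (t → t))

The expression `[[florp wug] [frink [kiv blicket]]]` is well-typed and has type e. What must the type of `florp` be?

((t → t) → (t → e))

[[florp wug] [frink [kiv blicket]]] is required to be e. [frink [kiv blicket]] : t cannot yield e as functor, so [florp wug] : (t → e).
[florp wug] is required to be (t → e). wug : (t → t) cannot yield (t → e) as functor, so florp : ((t → t) → (t → e)).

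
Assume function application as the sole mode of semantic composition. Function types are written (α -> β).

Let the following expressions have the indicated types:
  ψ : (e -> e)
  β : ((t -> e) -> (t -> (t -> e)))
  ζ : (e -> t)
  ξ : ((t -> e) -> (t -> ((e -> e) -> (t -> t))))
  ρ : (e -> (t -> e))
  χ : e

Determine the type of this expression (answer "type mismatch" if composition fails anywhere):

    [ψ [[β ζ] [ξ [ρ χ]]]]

At [β ζ]: neither ((t -> e) -> (t -> (t -> e))) nor (e -> t) can take the other as argument; the node is ill-typed.

type mismatch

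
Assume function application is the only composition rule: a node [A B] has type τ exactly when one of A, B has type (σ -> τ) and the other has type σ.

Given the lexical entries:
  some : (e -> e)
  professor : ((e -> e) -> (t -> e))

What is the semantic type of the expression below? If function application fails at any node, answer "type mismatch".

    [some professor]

At [some professor], professor : ((e -> e) -> (t -> e)) takes some : (e -> e), giving (t -> e).

(t -> e)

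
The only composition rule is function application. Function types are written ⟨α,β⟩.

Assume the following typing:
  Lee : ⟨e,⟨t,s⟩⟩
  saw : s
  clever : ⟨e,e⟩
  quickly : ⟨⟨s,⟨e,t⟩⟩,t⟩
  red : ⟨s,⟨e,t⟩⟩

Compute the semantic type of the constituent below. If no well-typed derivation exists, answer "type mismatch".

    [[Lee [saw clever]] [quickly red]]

At [saw clever]: neither s nor ⟨e,e⟩ can take the other as argument; the node is ill-typed.

type mismatch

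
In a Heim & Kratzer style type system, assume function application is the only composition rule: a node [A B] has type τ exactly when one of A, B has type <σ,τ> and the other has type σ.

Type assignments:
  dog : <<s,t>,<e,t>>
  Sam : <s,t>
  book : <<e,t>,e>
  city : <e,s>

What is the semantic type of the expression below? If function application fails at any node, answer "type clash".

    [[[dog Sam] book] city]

[dog Sam]: dog is <<s,t>,<e,t>>, Sam is <s,t>; result <e,t>.
[[dog Sam] book]: book is <<e,t>,e>, [dog Sam] is <e,t>; result e.
[[[dog Sam] book] city]: city is <e,s>, [[dog Sam] book] is e; result s.

s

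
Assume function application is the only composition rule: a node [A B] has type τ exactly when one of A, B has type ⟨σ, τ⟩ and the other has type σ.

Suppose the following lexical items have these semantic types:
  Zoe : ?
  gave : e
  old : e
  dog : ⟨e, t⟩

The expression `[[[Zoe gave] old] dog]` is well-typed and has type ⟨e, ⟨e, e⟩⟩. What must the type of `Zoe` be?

⟨e, ⟨e, ⟨⟨e, t⟩, ⟨e, ⟨e, e⟩⟩⟩⟩⟩

[[[Zoe gave] old] dog] must have type ⟨e, ⟨e, e⟩⟩. The sister dog has type ⟨e, t⟩; that is not a function onto ⟨e, ⟨e, e⟩⟩, so [[Zoe gave] old] must be the functor, of type ⟨⟨e, t⟩, ⟨e, ⟨e, e⟩⟩⟩.
[[Zoe gave] old] must have type ⟨⟨e, t⟩, ⟨e, ⟨e, e⟩⟩⟩. The sister old has type e; that is not a function onto ⟨⟨e, t⟩, ⟨e, ⟨e, e⟩⟩⟩, so [Zoe gave] must be the functor, of type ⟨e, ⟨⟨e, t⟩, ⟨e, ⟨e, e⟩⟩⟩⟩.
[Zoe gave] must have type ⟨e, ⟨⟨e, t⟩, ⟨e, ⟨e, e⟩⟩⟩⟩. The sister gave has type e; that is not a function onto ⟨e, ⟨⟨e, t⟩, ⟨e, ⟨e, e⟩⟩⟩⟩, so Zoe must be the functor, of type ⟨e, ⟨e, ⟨⟨e, t⟩, ⟨e, ⟨e, e⟩⟩⟩⟩⟩.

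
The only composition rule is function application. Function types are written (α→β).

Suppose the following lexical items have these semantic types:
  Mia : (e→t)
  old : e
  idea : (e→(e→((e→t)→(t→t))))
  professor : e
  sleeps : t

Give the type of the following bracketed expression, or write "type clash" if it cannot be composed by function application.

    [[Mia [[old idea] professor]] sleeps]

At [old idea], idea : (e→(e→((e→t)→(t→t)))) takes old : e, giving (e→((e→t)→(t→t))).
At [[old idea] professor], [old idea] : (e→((e→t)→(t→t))) takes professor : e, giving ((e→t)→(t→t)).
At [Mia [[old idea] professor]], [[old idea] professor] : ((e→t)→(t→t)) takes Mia : (e→t), giving (t→t).
At [[Mia [[old idea] professor]] sleeps], [Mia [[old idea] professor]] : (t→t) takes sleeps : t, giving t.

t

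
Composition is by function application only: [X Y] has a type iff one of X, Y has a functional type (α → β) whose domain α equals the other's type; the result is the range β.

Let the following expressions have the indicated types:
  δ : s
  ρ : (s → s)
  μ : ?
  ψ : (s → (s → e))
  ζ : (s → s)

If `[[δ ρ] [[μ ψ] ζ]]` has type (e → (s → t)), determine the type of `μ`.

((s → (s → e)) → ((s → s) → (s → (e → (s → t)))))

For [[δ ρ] [[μ ψ] ζ]] to have type (e → (s → t)) with [δ ρ] of type s, [[μ ψ] ζ] must be the function: [[μ ψ] ζ] : (s → (e → (s → t))).
For [[μ ψ] ζ] to have type (s → (e → (s → t))) with ζ of type (s → s), [μ ψ] must be the function: [μ ψ] : ((s → s) → (s → (e → (s → t)))).
For [μ ψ] to have type ((s → s) → (s → (e → (s → t)))) with ψ of type (s → (s → e)), μ must be the function: μ : ((s → (s → e)) → ((s → s) → (s → (e → (s → t))))).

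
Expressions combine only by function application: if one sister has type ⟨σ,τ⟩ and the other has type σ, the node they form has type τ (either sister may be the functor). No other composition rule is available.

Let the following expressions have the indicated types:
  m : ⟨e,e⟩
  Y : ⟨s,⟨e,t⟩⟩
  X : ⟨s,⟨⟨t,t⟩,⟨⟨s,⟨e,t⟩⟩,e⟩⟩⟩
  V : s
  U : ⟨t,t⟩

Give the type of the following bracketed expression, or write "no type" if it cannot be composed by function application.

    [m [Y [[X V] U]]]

[X V]: ⟨s,⟨⟨t,t⟩,⟨⟨s,⟨e,t⟩⟩,e⟩⟩⟩ applied to s yields ⟨⟨t,t⟩,⟨⟨s,⟨e,t⟩⟩,e⟩⟩.
[[X V] U]: ⟨⟨t,t⟩,⟨⟨s,⟨e,t⟩⟩,e⟩⟩ applied to ⟨t,t⟩ yields ⟨⟨s,⟨e,t⟩⟩,e⟩.
[Y [[X V] U]]: ⟨⟨s,⟨e,t⟩⟩,e⟩ applied to ⟨s,⟨e,t⟩⟩ yields e.
[m [Y [[X V] U]]]: ⟨e,e⟩ applied to e yields e.

e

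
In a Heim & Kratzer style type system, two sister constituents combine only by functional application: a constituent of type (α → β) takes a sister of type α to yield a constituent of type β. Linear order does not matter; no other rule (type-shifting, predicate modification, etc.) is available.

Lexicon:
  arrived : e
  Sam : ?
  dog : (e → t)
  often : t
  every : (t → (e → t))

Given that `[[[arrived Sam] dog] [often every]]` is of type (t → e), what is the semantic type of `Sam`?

[[[arrived Sam] dog] [often every]] must have type (t → e). The sister [often every] has type (e → t); that is not a function onto (t → e), so [[arrived Sam] dog] must be the functor, of type ((e → t) → (t → e)).
[[arrived Sam] dog] must have type ((e → t) → (t → e)). The sister dog has type (e → t); that is not a function onto ((e → t) → (t → e)), so [arrived Sam] must be the functor, of type ((e → t) → ((e → t) → (t → e))).
[arrived Sam] must have type ((e → t) → ((e → t) → (t → e))). The sister arrived has type e; that is not a function onto ((e → t) → ((e → t) → (t → e))), so Sam must be the functor, of type (e → ((e → t) → ((e → t) → (t → e)))).

(e → ((e → t) → ((e → t) → (t → e))))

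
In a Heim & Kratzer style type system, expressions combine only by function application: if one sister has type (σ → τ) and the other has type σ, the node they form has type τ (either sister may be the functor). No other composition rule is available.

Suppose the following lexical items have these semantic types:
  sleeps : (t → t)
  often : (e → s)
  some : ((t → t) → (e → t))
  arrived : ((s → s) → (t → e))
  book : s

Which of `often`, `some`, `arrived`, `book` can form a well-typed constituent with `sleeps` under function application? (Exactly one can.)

often : (e → s) — does not combine with sleeps.
some — combines: some : ((t → t) → (e → t)) takes sleeps : (t → t) as argument, giving (e → t).
arrived : ((s → s) → (t → e)) — does not combine with sleeps.
book : s — does not combine with sleeps.

some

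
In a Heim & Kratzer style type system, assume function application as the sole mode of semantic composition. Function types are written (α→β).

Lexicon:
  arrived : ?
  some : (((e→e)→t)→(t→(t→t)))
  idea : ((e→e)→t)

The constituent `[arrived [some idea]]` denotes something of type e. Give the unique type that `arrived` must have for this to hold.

((t→(t→t))→e)

For [arrived [some idea]] to have type e with [some idea] of type (t→(t→t)), arrived must be the function: arrived : ((t→(t→t))→e).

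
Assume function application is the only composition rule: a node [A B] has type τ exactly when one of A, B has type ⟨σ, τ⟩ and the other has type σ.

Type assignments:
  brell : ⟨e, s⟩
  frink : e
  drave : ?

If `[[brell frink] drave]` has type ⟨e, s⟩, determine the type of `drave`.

⟨s, ⟨e, s⟩⟩

[[brell frink] drave] is required to be ⟨e, s⟩. [brell frink] : s cannot yield ⟨e, s⟩ as functor, so drave : ⟨s, ⟨e, s⟩⟩.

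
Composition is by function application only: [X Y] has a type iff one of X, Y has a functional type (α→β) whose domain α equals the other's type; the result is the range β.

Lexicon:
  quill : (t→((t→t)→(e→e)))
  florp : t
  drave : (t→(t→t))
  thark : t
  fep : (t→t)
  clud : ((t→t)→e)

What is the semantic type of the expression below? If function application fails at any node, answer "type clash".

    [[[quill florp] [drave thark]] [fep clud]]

e

[quill florp] — quill of type (t→((t→t)→(e→e))) combines with florp of type t: type ((t→t)→(e→e)).
[drave thark] — drave of type (t→(t→t)) combines with thark of type t: type (t→t).
[[quill florp] [drave thark]] — [quill florp] of type ((t→t)→(e→e)) combines with [drave thark] of type (t→t): type (e→e).
[fep clud] — clud of type ((t→t)→e) combines with fep of type (t→t): type e.
[[[quill florp] [drave thark]] [fep clud]] — [[quill florp] [drave thark]] of type (e→e) combines with [fep clud] of type e: type e.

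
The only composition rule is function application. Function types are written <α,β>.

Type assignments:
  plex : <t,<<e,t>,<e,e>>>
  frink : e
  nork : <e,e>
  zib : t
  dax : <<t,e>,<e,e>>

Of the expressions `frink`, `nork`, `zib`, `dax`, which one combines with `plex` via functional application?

frink : e — neither side's domain matches the other.
nork : <e,e> — neither side's domain matches the other.
zib — combines: plex : <t,<<e,t>,<e,e>>> takes zib : t as argument, giving <<e,t>,<e,e>>.
dax : <<t,e>,<e,e>> — neither side's domain matches the other.

zib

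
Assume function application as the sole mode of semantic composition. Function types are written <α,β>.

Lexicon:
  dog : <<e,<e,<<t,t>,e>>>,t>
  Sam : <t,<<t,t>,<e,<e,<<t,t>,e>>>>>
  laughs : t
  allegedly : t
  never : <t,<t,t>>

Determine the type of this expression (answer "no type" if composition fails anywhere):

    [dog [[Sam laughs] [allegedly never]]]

t

[Sam laughs] — Sam of type <t,<<t,t>,<e,<e,<<t,t>,e>>>>> combines with laughs of type t: type <<t,t>,<e,<e,<<t,t>,e>>>>.
[allegedly never] — never of type <t,<t,t>> combines with allegedly of type t: type <t,t>.
[[Sam laughs] [allegedly never]] — [Sam laughs] of type <<t,t>,<e,<e,<<t,t>,e>>>> combines with [allegedly never] of type <t,t>: type <e,<e,<<t,t>,e>>>.
[dog [[Sam laughs] [allegedly never]]] — dog of type <<e,<e,<<t,t>,e>>>,t> combines with [[Sam laughs] [allegedly never]] of type <e,<e,<<t,t>,e>>>: type t.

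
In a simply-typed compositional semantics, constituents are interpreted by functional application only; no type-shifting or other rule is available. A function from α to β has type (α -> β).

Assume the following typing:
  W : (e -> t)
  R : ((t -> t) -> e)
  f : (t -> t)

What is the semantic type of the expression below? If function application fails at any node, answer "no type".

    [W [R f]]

t

[R f]: R is ((t -> t) -> e), f is (t -> t); result e.
[W [R f]]: W is (e -> t), [R f] is e; result t.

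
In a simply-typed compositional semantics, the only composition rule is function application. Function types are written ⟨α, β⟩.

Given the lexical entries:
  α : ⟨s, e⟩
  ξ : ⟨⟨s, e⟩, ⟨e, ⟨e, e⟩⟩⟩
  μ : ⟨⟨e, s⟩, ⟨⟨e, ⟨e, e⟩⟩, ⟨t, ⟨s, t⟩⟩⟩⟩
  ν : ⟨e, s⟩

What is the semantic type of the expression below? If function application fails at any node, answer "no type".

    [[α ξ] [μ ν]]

⟨t, ⟨s, t⟩⟩

[α ξ]: functor ξ : ⟨⟨s, e⟩, ⟨e, ⟨e, e⟩⟩⟩, argument α : ⟨s, e⟩; result ⟨e, ⟨e, e⟩⟩.
[μ ν]: functor μ : ⟨⟨e, s⟩, ⟨⟨e, ⟨e, e⟩⟩, ⟨t, ⟨s, t⟩⟩⟩⟩, argument ν : ⟨e, s⟩; result ⟨⟨e, ⟨e, e⟩⟩, ⟨t, ⟨s, t⟩⟩⟩.
[[α ξ] [μ ν]]: functor [μ ν] : ⟨⟨e, ⟨e, e⟩⟩, ⟨t, ⟨s, t⟩⟩⟩, argument [α ξ] : ⟨e, ⟨e, e⟩⟩; result ⟨t, ⟨s, t⟩⟩.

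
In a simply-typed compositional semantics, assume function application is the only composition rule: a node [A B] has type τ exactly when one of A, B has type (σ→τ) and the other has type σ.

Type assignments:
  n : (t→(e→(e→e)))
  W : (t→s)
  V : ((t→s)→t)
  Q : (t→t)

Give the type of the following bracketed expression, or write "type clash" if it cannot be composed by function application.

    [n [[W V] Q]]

[W V]: ((t→s)→t) applied to (t→s) yields t.
[[W V] Q]: (t→t) applied to t yields t.
[n [[W V] Q]]: (t→(e→(e→e))) applied to t yields (e→(e→e)).

(e→(e→e))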